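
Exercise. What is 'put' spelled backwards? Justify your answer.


Reverse 'put' character by character: 'tup'.

tup


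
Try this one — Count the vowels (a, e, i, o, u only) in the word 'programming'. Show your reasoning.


Vowels in 'programming': o, a, i = 3 vowels.

3


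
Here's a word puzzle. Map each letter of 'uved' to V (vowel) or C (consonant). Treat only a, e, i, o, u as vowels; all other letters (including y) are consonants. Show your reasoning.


Letter mapping: u = V, v = C, e = V, d = C.

VCVC


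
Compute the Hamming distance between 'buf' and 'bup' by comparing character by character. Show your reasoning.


Alignment:
Position 1: 'b' vs 'b' = match
Position 2: 'u' vs 'u' = match
Position 3: 'f' vs 'p' = DIFFER
Total differences: 1

1


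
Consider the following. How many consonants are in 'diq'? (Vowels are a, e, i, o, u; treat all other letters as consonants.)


Consonants in 'diq': d, q = 2 consonants.

2


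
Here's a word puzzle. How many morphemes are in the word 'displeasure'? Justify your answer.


Decomposition: dis- (prefix) + please (root) + -ure (suffix) = 3 morpheme(s)

3 morphemes


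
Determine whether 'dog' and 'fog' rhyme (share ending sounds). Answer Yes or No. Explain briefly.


Rime (stressed vowel + following sounds) of 'dog': -og = /ɒg/
Rime of 'fog': -og = /ɒg/
/ɒg/ and /ɒg/ are the same ending sound, so the words rhyme.

Yes


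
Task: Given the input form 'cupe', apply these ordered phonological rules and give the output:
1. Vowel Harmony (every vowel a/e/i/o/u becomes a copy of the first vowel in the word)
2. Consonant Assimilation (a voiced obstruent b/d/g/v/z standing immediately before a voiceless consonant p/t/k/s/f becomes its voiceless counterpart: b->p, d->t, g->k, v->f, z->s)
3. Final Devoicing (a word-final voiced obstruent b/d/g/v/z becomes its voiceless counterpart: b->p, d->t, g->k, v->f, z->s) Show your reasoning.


Starting form: 'cupe'
Rule 1: Vowel Harmony: all vowels become 'u' (matching first vowel). 'cupe' -> 'cupu'
Rule 2: Consonant Assimilation: no voiced obstruent (b/d/g/v/z) stands immediately before a voiceless consonant (p/t/k/s/f). No change.
Rule 3: Final Devoicing: the word ends in the vowel 'u', not a consonant. No change.
Final form: 'cupu'

cupu


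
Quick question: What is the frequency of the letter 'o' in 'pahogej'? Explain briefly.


Letter 'o' in 'pahogej': found at position(s) 4 = 1 occurrence(s).

1


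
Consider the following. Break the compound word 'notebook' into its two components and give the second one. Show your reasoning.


Split 'notebook' into 'note' + 'book'. The second part is 'book'.

book


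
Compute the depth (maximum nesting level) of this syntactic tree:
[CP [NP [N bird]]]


Count bracket nesting levels:
'[' at pos 0: depth = 1
'[' at pos 4: depth = 2
'[' at pos 8: depth = 3
Maximum depth reached: 3

3


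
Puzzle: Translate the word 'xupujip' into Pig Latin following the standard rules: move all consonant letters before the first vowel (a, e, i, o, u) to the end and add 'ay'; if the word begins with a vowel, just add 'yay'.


'xupujip': move consonant cluster 'x' to end and add 'ay': 'upujipxay'.

upujipxay


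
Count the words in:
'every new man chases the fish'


Split into words: every | new | man | chases | the | fish = 6 words.

6


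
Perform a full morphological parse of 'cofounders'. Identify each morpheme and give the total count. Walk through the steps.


Step 1: Identify prefix: 'co' (meaning: together)
Step 2: Identify root: 'found'
Step 3: Identify suffix(es): 'er, s'
Decomposition: co- (prefix: together) + found (root) + -er (suffix: one who) + -s (plural)
Total morphemes: 4

4 morphemes (co- (prefix: together) + found (root) + -er (suffix: one who) + -s (plural))


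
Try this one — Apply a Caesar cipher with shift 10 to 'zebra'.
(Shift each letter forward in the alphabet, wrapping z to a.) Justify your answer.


Shift each letter by 10: z -> j, e -> o, b -> l, r -> b, a -> k. Result: 'jolbk'.

jolbk


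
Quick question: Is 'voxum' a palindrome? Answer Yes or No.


Forward: 'voxum'
Reversed: 'muxov'
They differ.

No


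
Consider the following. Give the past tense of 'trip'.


Apply rule: Double final consonant and add -ed. 'trip' becomes 'tripped'.

tripped


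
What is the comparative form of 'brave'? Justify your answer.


Apply comparative formation (ends in e: add -r): 'brave' -> 'braver'.

braver


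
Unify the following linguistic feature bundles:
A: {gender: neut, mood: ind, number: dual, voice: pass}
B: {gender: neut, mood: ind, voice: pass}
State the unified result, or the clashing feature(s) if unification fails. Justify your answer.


Compare features:
gender: A=neut vs B=neut -> unified: neut
mood: A=ind vs B=ind -> unified: ind
number: A=dual vs B=_ -> unified: dual
voice: A=pass vs B=pass -> unified: pass
No clashes found.

Unified: {gender: neut, mood: ind, number: dual, voice: pass}


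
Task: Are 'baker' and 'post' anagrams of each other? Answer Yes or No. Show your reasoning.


Sorted letters of 'baker': 'abekr'
Sorted letters of 'post': 'opst'
They do not match.

No


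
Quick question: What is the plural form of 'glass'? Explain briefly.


Apply rule: Add -es (sibilant/fricative ending). 'glass' becomes 'glasses'.

glasses


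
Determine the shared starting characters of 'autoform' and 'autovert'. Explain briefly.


Compare from the start: 4 characters match: 'auto'. Mismatch at position 5: 'f' vs 'v'.

auto


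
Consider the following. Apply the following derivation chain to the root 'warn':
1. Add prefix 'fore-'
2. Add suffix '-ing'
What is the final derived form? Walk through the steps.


Step 1: Add prefix 'fore-' to 'warn' = 'forewarn'
Step 2: Add suffix '-ing' to 'forewarn' = 'forewarning'

forewarning


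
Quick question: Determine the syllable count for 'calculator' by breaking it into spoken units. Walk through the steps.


Break 'calculator' into syllables: cal-cu-la-tor -> cal | cu | la | tor = 4 syllables

4 syllables


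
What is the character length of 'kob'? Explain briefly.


Spell out 'kob' and number each letter: k(1), o(2), b(3). Total: 3 letters.

3


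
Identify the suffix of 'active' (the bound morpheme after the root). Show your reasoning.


The word 'active' = 'act' (root) + '-ive' (suffix). The suffix is '-ive'.

ive


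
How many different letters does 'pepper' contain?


Unique letters in 'pepper': {e, p, r} = 3 distinct letters.

3


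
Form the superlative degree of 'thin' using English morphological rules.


Apply superlative formation (double final consonant, add -est): 'thin' -> 'thinnest'.

thinnest


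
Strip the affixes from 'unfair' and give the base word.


Remove prefix 'un' from 'unfair' to get root 'fair'.

fair


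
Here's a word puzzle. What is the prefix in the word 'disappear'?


The word 'disappear' = 'dis' (prefix) + 'appear' (root). The prefix is 'dis'.

dis


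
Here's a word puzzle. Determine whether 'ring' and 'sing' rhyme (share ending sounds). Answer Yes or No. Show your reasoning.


Rime (stressed vowel + following sounds) of 'ring': -ing = /ɪŋ/
Rime of 'sing': -ing = /ɪŋ/
/ɪŋ/ and /ɪŋ/ are the same ending sound, so the words rhyme.

Yes


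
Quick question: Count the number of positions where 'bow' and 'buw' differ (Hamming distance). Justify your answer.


Alignment:
Position 1: 'b' vs 'b' = match
Position 2: 'o' vs 'u' = DIFFER
Position 3: 'w' vs 'w' = match
Total differences: 1

1


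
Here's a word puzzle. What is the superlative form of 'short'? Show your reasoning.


Apply superlative formation (add -est): 'short' -> 'shortest'.

shortest


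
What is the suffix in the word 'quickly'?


The word 'quickly' = 'quick' (root) + '-ly' (suffix). The suffix is '-ly'.

ly


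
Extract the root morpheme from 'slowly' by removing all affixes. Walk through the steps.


Remove suffix '-ly' from 'slowly' to get root 'slow'.

slow


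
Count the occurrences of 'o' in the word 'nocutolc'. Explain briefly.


Letter 'o' in 'nocutolc': found at position(s) 2, 6 = 2 occurrence(s).

2


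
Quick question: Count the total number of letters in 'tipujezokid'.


Spell out 'tipujezokid' and number each letter: t(1), i(2), p(3), u(4), j(5), e(6), z(7), o(8), k(9), i(10), d(11). Total: 11 letters.

11


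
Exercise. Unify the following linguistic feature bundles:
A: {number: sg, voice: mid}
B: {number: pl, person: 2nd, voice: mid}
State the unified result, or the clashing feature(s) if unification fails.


Compare features:
number: A=sg vs B=pl -> CLASH
person: A=_ vs B=2nd -> unified: 2nd
voice: A=mid vs B=mid -> unified: mid
Clash detected on feature 'number' (sg vs pl); unification fails.

CLASH on 'number' (sg vs pl)


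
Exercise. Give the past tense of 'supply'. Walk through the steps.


Apply rule: Change -y to -ied. 'supply' becomes 'supplied'.

supplied


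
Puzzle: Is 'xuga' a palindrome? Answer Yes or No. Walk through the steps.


Forward: 'xuga'
Reversed: 'agux'
They differ.

No


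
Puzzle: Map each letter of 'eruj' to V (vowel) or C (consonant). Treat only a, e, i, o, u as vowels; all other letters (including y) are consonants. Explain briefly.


Letter mapping: e = V, r = C, u = V, j = C.

VCVC


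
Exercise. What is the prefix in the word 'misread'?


The word 'misread' = 'mis' (prefix) + 'read' (root). The prefix is 'mis'.

mis


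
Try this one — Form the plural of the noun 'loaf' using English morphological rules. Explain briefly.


Apply rule: Change -f to -ves. 'loaf' becomes 'loaves'.

loaves


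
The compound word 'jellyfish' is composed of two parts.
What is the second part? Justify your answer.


Split 'jellyfish' into 'jelly' + 'fish'. The second part is 'fish'.

fish


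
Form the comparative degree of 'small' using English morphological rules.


Apply comparative formation (add -er): 'small' -> 'smaller'.

smaller


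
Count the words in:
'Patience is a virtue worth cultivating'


Split into words: Patience | is | a | virtue | worth | cultivating = 6 words.

6


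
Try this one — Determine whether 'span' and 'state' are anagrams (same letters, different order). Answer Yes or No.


Sorted letters of 'span': 'anps'
Sorted letters of 'state': 'aestt'
They do not match.

No


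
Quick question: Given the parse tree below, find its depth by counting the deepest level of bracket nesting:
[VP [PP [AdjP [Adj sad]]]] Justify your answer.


Count bracket nesting levels:
'[' at pos 0: depth = 1
'[' at pos 4: depth = 2
'[' at pos 8: depth = 3
'[' at pos 14: depth = 4
Maximum depth reached: 4

4


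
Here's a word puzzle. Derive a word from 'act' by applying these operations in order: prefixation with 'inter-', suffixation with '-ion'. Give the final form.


Step 1: Add prefix 'inter-' to 'act' = 'interact'
Step 2: Add suffix '-ion' to 'interact' = 'interaction'

interaction


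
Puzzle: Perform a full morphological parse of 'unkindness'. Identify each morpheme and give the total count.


Step 1: Identify prefix: 'un' (meaning: not/reverse)
Step 2: Identify root: 'kind'
Step 3: Identify suffix(es): 'ness'
Decomposition: un- (prefix: not/reverse) + kind (root) + -ness (suffix: state of)
Total morphemes: 3

3 morphemes (un- (prefix: not/reverse) + kind (root) + -ness (suffix: state of))


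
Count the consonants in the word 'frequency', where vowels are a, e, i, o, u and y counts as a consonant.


Consonants in 'frequency': f, r, q, n, c, y = 6 consonants.

6


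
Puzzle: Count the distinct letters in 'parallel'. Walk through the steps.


Unique letters in 'parallel': {a, e, l, p, r} = 5 distinct letters.

5


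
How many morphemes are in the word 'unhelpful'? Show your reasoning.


Decomposition: un- (prefix) + help (root) + -ful (suffix) = 3 morpheme(s)

3 morphemes


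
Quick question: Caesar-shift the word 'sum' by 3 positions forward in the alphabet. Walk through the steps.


Shift each letter by 3: s -> v, u -> x, m -> p. Result: 'vxp'.

vxp


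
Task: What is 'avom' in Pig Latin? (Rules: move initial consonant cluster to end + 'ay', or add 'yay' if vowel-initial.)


'avom' starts with a vowel, so add 'yay': 'avomyay'.

avomyay


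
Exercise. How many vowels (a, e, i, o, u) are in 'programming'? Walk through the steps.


Vowels in 'programming': o, a, i = 3 vowels.

3


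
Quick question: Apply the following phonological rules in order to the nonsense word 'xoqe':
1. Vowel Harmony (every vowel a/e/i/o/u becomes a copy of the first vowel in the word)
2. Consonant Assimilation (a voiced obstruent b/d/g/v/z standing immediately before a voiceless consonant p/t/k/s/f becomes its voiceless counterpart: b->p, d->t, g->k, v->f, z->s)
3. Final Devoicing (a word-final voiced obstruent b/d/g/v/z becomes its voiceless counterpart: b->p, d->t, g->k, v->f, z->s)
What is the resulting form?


Starting form: 'xoqe'
Rule 1: Vowel Harmony: all vowels become 'o' (matching first vowel). 'xoqe' -> 'xoqo'
Rule 2: Consonant Assimilation: no voiced obstruent (b/d/g/v/z) stands immediately before a voiceless consonant (p/t/k/s/f). No change.
Rule 3: Final Devoicing: the word ends in the vowel 'o', not a consonant. No change.
Final form: 'xoqo'

xoqo


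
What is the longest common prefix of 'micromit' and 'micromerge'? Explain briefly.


Compare from the start: 6 characters match: 'microm'. Mismatch at position 7: 'i' vs 'e'.

microm


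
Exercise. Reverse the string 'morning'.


Reverse 'morning' character by character: 'gninrom'.

gninrom


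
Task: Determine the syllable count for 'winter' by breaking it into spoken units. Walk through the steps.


Break 'winter' into syllables: win-ter -> win | ter = 2 syllables

2 syllables


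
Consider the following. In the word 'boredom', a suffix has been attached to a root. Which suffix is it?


The word 'boredom' = 'bore' (root) + '-dom' (suffix). The suffix is '-dom'.

dom


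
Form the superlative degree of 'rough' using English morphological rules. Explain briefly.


Apply superlative formation (add -est): 'rough' -> 'roughest'.

roughest


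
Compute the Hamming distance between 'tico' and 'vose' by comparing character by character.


Alignment:
Position 1: 't' vs 'v' = DIFFER
Position 2: 'i' vs 'o' = DIFFER
Position 3: 'c' vs 's' = DIFFER
Position 4: 'o' vs 'e' = DIFFER
Total differences: 4

4


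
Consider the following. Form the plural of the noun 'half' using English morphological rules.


Apply rule: Change -f to -ves. 'half' becomes 'halves'.

halves


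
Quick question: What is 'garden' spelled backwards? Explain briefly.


Reverse 'garden' character by character: 'nedrag'.

nedrag


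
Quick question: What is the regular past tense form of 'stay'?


Apply rule: Add -ed. 'stay' becomes 'stayed'.

stayed


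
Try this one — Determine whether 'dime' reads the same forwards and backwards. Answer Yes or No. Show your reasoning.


Forward: 'dime'
Reversed: 'emid'
They differ.

No


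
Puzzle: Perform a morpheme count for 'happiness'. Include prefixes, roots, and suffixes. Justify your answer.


Decomposition: happy (root) + -ness (suffix) = 2 morpheme(s)

2 morphemes


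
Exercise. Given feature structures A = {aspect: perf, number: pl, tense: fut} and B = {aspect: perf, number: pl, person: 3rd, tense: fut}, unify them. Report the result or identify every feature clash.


Compare features:
aspect: A=perf vs B=perf -> unified: perf
number: A=pl vs B=pl -> unified: pl
person: A=_ vs B=3rd -> unified: 3rd
tense: A=fut vs B=fut -> unified: fut
No clashes found.

Unified: {aspect: perf, number: pl, person: 3rd, tense: fut}


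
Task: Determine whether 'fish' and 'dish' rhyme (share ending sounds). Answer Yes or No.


Rime (stressed vowel + following sounds) of 'fish': -ish = /ɪʃ/
Rime of 'dish': -ish = /ɪʃ/
/ɪʃ/ and /ɪʃ/ are the same ending sound, so the words rhyme.

Yes


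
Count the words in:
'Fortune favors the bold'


Split into words: Fortune | favors | the | bold = 4 words.

4


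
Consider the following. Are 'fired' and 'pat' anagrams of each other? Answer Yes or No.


Sorted letters of 'fired': 'defir'
Sorted letters of 'pat': 'apt'
They do not match.

No


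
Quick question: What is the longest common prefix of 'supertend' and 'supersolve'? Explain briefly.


Compare from the start: 5 characters match: 'super'. Mismatch at position 6: 't' vs 's'.

super


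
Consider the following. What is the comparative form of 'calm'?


Apply comparative formation (add -er): 'calm' -> 'calmer'.

calmer


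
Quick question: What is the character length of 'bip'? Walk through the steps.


Spell out 'bip' and number each letter: b(1), i(2), p(3). Total: 3 letters.

3


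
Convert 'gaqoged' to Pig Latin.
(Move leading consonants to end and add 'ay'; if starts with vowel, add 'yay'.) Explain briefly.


'gaqoged': move consonant cluster 'g' to end and add 'ay': 'aqogedgay'.

aqogedgay


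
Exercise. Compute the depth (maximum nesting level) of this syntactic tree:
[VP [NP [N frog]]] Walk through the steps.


Count bracket nesting levels:
'[' at pos 0: depth = 1
'[' at pos 4: depth = 2
'[' at pos 8: depth = 3
Maximum depth reached: 3

3


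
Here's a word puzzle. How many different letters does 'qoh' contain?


Unique letters in 'qoh': {h, o, q} = 3 distinct letters.

3


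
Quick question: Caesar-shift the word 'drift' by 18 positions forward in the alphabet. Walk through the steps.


Shift each letter by 18: d -> v, r -> j, i -> a, f -> x, t -> l. Result: 'vjaxl'.

vjaxl


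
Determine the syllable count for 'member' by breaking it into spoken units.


Break 'member' into syllables: mem-ber -> mem | ber = 2 syllables

2 syllables


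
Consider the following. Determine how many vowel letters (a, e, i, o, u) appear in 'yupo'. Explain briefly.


Vowels in 'yupo': u, o = 2 vowels.

2


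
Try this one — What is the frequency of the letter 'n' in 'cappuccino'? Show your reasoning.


Letter 'n' in 'cappuccino': found at position(s) 9 = 1 occurrence(s).

1


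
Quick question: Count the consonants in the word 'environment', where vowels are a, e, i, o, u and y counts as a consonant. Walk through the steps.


Consonants in 'environment': n, v, r, n, m, n, t = 7 consonants.

7


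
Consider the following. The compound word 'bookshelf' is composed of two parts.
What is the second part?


Split 'bookshelf' into 'book' + 'shelf'. The second part is 'shelf'.

shelf


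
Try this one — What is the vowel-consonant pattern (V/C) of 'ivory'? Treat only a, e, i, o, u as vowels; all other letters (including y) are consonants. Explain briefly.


Letter mapping: i = V, v = C, o = V, r = C, y = C.

VCVCC


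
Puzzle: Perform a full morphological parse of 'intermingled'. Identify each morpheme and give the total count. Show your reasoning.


Step 1: Identify prefix: 'inter' (meaning: between)
Step 2: Identify root: 'mingle'
Step 3: Identify suffix(es): 'ed'
Decomposition: inter- (prefix: between) + mingle (root) + -ed (suffix: past)
Total morphemes: 3

3 morphemes (inter- (prefix: between) + mingle (root) + -ed (suffix: past))


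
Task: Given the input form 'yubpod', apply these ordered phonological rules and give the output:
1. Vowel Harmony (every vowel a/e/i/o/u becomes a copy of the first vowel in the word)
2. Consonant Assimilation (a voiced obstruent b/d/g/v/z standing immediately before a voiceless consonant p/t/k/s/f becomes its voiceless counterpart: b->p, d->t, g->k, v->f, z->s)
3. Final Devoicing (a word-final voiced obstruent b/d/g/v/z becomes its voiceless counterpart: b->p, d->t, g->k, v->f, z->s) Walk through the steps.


Starting form: 'yubpod'
Rule 1: Vowel Harmony: all vowels become 'u' (matching first vowel). 'yubpod' -> 'yubpud'
Rule 2: Consonant Assimilation: voiced obstruent before voiceless consonant becomes voiceless ('bp' -> 'pp'). 'yubpud' -> 'yuppud'
Rule 3: Final Devoicing: word-final voiced obstruent 'd' becomes voiceless 't'. 'yuppud' -> 'yupput'
Final form: 'yupput'

yupput


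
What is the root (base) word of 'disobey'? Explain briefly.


Remove prefix 'dis' from 'disobey' to get root 'obey'.

obey


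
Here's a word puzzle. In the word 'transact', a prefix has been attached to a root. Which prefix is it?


The word 'transact' = 'trans' (prefix) + 'act' (root). The prefix is 'trans'.

trans


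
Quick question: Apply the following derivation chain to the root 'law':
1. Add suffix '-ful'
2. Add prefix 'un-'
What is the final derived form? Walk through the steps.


Step 1: Add suffix '-ful' to 'law' = 'lawful'
Step 2: Add prefix 'un-' to 'lawful' = 'unlawful'

unlawful


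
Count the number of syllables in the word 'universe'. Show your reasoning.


Break 'universe' into syllables: u-ni-verse -> u | ni | verse = 3 syllables

3 syllables


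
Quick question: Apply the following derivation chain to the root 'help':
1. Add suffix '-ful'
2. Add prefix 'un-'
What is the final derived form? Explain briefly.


Step 1: Add suffix '-ful' to 'help' = 'helpful'
Step 2: Add prefix 'un-' to 'helpful' = 'unhelpful'

unhelpful


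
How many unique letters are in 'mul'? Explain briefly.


Unique letters in 'mul': {l, m, u} = 3 distinct letters.

3


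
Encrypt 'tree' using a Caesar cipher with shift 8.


Shift each letter by 8: t -> b, r -> z, e -> m, e -> m. Result: 'bzmm'.

bzmm


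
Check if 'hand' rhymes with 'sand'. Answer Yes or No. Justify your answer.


Rime (stressed vowel + following sounds) of 'hand': -and = /ænd/
Rime of 'sand': -and = /ænd/
/ænd/ and /ænd/ are the same ending sound, so the words rhyme.

Yes


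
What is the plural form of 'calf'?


Apply rule: Change -f to -ves. 'calf' becomes 'calves'.

calves


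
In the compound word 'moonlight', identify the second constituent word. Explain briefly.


Split 'moonlight' into 'moon' + 'light'. The second part is 'light'.

light


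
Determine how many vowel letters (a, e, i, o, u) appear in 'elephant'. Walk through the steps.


Vowels in 'elephant': e, e, a = 3 vowels.

3


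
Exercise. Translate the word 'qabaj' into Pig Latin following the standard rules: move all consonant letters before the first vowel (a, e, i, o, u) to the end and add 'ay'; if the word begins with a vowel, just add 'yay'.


'qabaj': move consonant cluster 'q' to end and add 'ay': 'abajqay'.

abajqay


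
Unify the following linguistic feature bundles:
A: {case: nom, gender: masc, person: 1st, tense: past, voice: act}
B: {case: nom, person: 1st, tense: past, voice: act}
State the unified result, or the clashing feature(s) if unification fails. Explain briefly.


Compare features:
case: A=nom vs B=nom -> unified: nom
gender: A=masc vs B=_ -> unified: masc
person: A=1st vs B=1st -> unified: 1st
tense: A=past vs B=past -> unified: past
voice: A=act vs B=act -> unified: act
No clashes found.

Unified: {case: nom, gender: masc, person: 1st, tense: past, voice: act}


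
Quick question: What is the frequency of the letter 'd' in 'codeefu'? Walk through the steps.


Letter 'd' in 'codeefu': found at position(s) 3 = 1 occurrence(s).

1


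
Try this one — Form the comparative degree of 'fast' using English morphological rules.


Apply comparative formation (add -er): 'fast' -> 'faster'.

faster


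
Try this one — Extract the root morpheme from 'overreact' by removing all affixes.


Remove prefix 'over' from 'overreact' to get root 'react'.

react


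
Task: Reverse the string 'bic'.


Reverse 'bic' character by character: 'cib'.

cib


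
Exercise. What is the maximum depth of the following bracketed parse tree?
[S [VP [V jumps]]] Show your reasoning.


Count bracket nesting levels:
'[' at pos 0: depth = 1
'[' at pos 3: depth = 2
'[' at pos 7: depth = 3
Maximum depth reached: 3

3


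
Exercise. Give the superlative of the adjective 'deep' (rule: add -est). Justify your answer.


Apply superlative formation (add -est): 'deep' -> 'deepest'.

deepest


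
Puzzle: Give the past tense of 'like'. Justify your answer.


Apply rule: Add -d (word ends in -e). 'like' becomes 'liked'.

liked


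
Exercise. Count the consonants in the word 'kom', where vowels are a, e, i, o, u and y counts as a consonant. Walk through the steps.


Consonants in 'kom': k, m = 2 consonants.

2


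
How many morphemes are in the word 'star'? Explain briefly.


Decomposition: star (free morpheme) = 1 morpheme(s)

1 morphemes


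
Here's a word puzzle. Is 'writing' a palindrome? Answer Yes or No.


Forward: 'writing'
Reversed: 'gnitirw'
They differ.

No


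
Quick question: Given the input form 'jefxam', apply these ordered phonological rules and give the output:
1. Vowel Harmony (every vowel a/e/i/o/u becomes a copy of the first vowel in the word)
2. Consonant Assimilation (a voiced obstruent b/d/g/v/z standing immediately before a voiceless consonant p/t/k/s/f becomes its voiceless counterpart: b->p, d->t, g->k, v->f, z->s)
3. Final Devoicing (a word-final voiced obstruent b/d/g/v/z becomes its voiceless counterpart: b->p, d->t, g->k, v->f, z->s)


Starting form: 'jefxam'
Rule 1: Vowel Harmony: all vowels become 'e' (matching first vowel). 'jefxam' -> 'jefxem'
Rule 2: Consonant Assimilation: no voiced obstruent (b/d/g/v/z) stands immediately before a voiceless consonant (p/t/k/s/f). No change.
Rule 3: Final Devoicing: final consonant 'm' is not one of the voiced obstruents b/d/g/v/z. No change.
Final form: 'jefxem'

jefxem


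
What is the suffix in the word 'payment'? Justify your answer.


The word 'payment' = 'pay' (root) + '-ment' (suffix). The suffix is '-ment'.

ment


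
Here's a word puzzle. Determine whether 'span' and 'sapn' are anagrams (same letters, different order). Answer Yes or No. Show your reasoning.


Sorted letters of 'span': 'anps'
Sorted letters of 'sapn': 'anps'
They match.

Yes


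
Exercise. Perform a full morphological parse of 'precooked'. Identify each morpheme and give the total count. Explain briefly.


Step 1: Identify prefix: 'pre' (meaning: before)
Step 2: Identify root: 'cook'
Step 3: Identify suffix(es): 'ed'
Decomposition: pre- (prefix: before) + cook (root) + -ed (suffix: past)
Total morphemes: 3

3 morphemes (pre- (prefix: before) + cook (root) + -ed (suffix: past))


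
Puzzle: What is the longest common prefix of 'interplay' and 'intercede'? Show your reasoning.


Compare from the start: 5 characters match: 'inter'. Mismatch at position 6: 'p' vs 'c'.

inter


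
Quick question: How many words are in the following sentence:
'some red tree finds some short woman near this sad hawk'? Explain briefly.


Split into words: some | red | tree | finds | some | short | woman | near | this | sad | hawk = 11 words.

11


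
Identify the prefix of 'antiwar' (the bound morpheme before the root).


The word 'antiwar' = 'anti' (prefix) + 'war' (root). The prefix is 'anti'.

anti


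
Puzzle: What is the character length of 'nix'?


Spell out 'nix' and number each letter: n(1), i(2), x(3). Total: 3 letters.

3


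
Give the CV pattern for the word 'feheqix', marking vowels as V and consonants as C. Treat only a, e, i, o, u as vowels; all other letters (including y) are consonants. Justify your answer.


Letter mapping: f = C, e = V, h = C, e = V, q = C, i = V, x = C.

CVCVCVC


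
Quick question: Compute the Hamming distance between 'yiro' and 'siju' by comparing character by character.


Alignment:
Position 1: 'y' vs 's' = DIFFER
Position 2: 'i' vs 'i' = match
Position 3: 'r' vs 'j' = DIFFER
Position 4: 'o' vs 'u' = DIFFER
Total differences: 3

3


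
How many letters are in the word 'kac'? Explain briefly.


Spell out 'kac' and number each letter: k(1), a(2), c(3). Total: 3 letters.

3


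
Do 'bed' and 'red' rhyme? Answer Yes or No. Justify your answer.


Rime (stressed vowel + following sounds) of 'bed': -ed = /ɛd/
Rime of 'red': -ed = /ɛd/
/ɛd/ and /ɛd/ are the same ending sound, so the words rhyme.

Yes


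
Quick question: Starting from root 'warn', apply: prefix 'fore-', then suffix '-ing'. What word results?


Step 1: Add prefix 'fore-' to 'warn' = 'forewarn'
Step 2: Add suffix '-ing' to 'forewarn' = 'forewarning'

forewarning


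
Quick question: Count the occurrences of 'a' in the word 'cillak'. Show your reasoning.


Letter 'a' in 'cillak': found at position(s) 5 = 1 occurrence(s).

1


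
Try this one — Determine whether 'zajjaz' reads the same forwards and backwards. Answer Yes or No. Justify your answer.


Forward: 'zajjaz'
Reversed: 'zajjaz'
They are identical.

Yes


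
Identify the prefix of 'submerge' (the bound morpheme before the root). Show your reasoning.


The word 'submerge' = 'sub' (prefix) + 'merge' (root). The prefix is 'sub'.

sub


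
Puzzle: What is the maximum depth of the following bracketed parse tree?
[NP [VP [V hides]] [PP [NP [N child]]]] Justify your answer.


Count bracket nesting levels:
'[' at pos 0: depth = 1
'[' at pos 4: depth = 2
'[' at pos 8: depth = 3
'[' at pos 19: depth = 2
'[' at pos 23: depth = 3
'[' at pos 27: depth = 4
Maximum depth reached: 4

4


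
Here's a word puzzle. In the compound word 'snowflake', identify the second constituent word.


Split 'snowflake' into 'snow' + 'flake'. The second part is 'flake'.

flake


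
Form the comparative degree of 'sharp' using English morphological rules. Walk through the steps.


Apply comparative formation (add -er): 'sharp' -> 'sharper'.

sharper


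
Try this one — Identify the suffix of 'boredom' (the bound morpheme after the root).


The word 'boredom' = 'bore' (root) + '-dom' (suffix). The suffix is '-dom'.

dom


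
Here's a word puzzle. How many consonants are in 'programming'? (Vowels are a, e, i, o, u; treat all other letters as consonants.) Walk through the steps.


Consonants in 'programming': p, r, g, r, m, m, n, g = 8 consonants.

8


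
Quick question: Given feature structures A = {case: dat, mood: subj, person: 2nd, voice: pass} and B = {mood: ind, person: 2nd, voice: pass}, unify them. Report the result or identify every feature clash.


Compare features:
case: A=dat vs B=_ -> unified: dat
mood: A=subj vs B=ind -> CLASH
person: A=2nd vs B=2nd -> unified: 2nd
voice: A=pass vs B=pass -> unified: pass
Clash detected on feature 'mood' (subj vs ind); unification fails.

CLASH on 'mood' (subj vs ind)


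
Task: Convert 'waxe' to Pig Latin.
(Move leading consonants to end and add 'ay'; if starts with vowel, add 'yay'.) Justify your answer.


'waxe': move consonant cluster 'w' to end and add 'ay': 'axeway'.

axeway


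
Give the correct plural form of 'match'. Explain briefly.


Apply rule: Add -es (sibilant/fricative ending). 'match' becomes 'matches'.

matches


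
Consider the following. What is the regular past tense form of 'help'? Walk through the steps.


Apply rule: Add -ed. 'help' becomes 'helped'.

helped


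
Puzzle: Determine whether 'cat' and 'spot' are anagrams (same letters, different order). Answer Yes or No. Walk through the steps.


Sorted letters of 'cat': 'act'
Sorted letters of 'spot': 'opst'
They do not match.

No


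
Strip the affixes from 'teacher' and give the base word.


Remove suffix '-er' from 'teacher' to get root 'teach'.

teach


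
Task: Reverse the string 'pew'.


Reverse 'pew' character by character: 'wep'.

wep


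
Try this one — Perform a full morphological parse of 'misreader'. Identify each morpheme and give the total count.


Step 1: Identify prefix: 'mis' (meaning: wrongly)
Step 2: Identify root: 'read'
Step 3: Identify suffix(es): 'er'
Decomposition: mis- (prefix: wrongly) + read (root) + -er (suffix: one who)
Total morphemes: 3

3 morphemes (mis- (prefix: wrongly) + read (root) + -er (suffix: one who))


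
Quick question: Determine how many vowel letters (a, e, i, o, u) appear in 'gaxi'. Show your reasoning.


Vowels in 'gaxi': a, i = 2 vowels.

2


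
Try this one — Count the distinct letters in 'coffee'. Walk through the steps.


Unique letters in 'coffee': {c, e, f, o} = 4 distinct letters.

4


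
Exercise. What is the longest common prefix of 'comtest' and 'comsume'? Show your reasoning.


Compare from the start: 3 characters match: 'com'. Mismatch at position 4: 't' vs 's'.

com


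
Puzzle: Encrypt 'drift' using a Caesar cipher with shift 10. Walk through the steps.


Shift each letter by 10: d -> n, r -> b, i -> s, f -> p, t -> d. Result: 'nbspd'.

nbspd


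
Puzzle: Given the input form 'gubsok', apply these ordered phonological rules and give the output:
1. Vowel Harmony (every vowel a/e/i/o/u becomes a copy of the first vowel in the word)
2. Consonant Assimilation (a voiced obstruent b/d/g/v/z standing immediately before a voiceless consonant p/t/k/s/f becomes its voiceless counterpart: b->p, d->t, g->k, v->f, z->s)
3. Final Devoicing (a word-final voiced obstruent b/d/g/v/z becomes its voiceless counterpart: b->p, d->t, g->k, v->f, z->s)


Starting form: 'gubsok'
Rule 1: Vowel Harmony: all vowels become 'u' (matching first vowel). 'gubsok' -> 'gubsuk'
Rule 2: Consonant Assimilation: voiced obstruent before voiceless consonant becomes voiceless ('bs' -> 'ps'). 'gubsuk' -> 'gupsuk'
Rule 3: Final Devoicing: final consonant 'k' is not one of the voiced obstruents b/d/g/v/z. No change.
Final form: 'gupsuk'

gupsuk


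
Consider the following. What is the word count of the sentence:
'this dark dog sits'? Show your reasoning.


Split into words: this | dark | dog | sits = 4 words.

4


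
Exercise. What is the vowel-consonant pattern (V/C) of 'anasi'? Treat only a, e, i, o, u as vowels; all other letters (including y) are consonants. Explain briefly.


Letter mapping: a = V, n = C, a = V, s = C, i = V.

VCVCV


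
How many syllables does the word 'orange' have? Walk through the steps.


Break 'orange' into syllables: or-ange -> or | ange = 2 syllables

2 syllables


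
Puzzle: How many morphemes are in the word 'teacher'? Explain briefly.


Decomposition: teach (root) + -er (suffix) = 2 morpheme(s)

2 morphemes


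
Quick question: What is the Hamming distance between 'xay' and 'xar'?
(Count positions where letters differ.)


Alignment:
Position 1: 'x' vs 'x' = match
Position 2: 'a' vs 'a' = match
Position 3: 'y' vs 'r' = DIFFER
Total differences: 1

1


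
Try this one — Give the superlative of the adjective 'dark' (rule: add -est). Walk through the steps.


Apply superlative formation (add -est): 'dark' -> 'darkest'.

darkest


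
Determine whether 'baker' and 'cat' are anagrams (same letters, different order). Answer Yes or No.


Sorted letters of 'baker': 'abekr'
Sorted letters of 'cat': 'act'
They do not match.

No


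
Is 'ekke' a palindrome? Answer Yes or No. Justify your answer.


Forward: 'ekke'
Reversed: 'ekke'
They are identical.

Yes


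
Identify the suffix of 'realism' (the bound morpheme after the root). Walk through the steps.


The word 'realism' = 'real' (root) + '-ism' (suffix). The suffix is '-ism'.

ism


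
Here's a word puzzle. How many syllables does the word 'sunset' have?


Break 'sunset' into syllables: sun-set -> sun | set = 2 syllables

2 syllables


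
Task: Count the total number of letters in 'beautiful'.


Spell out 'beautiful' and number each letter: b(1), e(2), a(3), u(4), t(5), i(6), f(7), u(8), l(9). Total: 9 letters.

9


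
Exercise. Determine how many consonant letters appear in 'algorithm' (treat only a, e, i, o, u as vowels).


Consonants in 'algorithm': l, g, r, t, h, m = 6 consonants.

6


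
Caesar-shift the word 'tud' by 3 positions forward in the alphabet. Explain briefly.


Shift each letter by 3: t -> w, u -> x, d -> g. Result: 'wxg'.

wxg


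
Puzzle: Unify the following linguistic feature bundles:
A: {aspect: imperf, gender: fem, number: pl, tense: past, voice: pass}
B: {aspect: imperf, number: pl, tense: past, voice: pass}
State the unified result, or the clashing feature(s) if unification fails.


Compare features:
aspect: A=imperf vs B=imperf -> unified: imperf
gender: A=fem vs B=_ -> unified: fem
number: A=pl vs B=pl -> unified: pl
tense: A=past vs B=past -> unified: past
voice: A=pass vs B=pass -> unified: pass
No clashes found.

Unified: {aspect: imperf, gender: fem, number: pl, tense: past, voice: pass}


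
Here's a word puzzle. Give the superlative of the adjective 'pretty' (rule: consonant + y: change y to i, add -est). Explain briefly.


Apply superlative formation (consonant + y: change y to i, add -est): 'pretty' -> 'prettiest'.

prettiest


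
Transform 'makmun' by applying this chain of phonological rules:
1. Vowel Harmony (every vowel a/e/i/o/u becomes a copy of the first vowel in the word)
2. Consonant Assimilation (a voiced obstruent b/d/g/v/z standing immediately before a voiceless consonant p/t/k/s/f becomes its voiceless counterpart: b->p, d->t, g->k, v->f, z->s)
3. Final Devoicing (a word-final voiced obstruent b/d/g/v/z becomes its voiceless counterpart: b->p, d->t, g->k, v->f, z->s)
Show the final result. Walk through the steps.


Starting form: 'makmun'
Rule 1: Vowel Harmony: all vowels become 'a' (matching first vowel). 'makmun' -> 'makman'
Rule 2: Consonant Assimilation: no voiced obstruent (b/d/g/v/z) stands immediately before a voiceless consonant (p/t/k/s/f). No change.
Rule 3: Final Devoicing: final consonant 'n' is not one of the voiced obstruents b/d/g/v/z. No change.
Final form: 'makman'

makman


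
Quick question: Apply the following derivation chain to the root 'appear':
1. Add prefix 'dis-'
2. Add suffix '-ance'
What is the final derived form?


Step 1: Add prefix 'dis-' to 'appear' = 'disappear'
Step 2: Add suffix '-ance' to 'disappear' = 'disappearance'

disappearance


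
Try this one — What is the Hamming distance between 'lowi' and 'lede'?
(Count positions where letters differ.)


Alignment:
Position 1: 'l' vs 'l' = match
Position 2: 'o' vs 'e' = DIFFER
Position 3: 'w' vs 'd' = DIFFER
Position 4: 'i' vs 'e' = DIFFER
Total differences: 3

3


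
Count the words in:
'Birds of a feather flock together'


Split into words: Birds | of | a | feather | flock | together = 6 words.

6


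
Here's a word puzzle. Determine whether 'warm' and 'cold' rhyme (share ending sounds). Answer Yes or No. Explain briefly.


Rime (stressed vowel + following sounds) of 'warm': -arm = /ɔːrm/
Rime of 'cold': -old = /oʊld/
/ɔːrm/ and /oʊld/ are different ending sounds, so the words do not rhyme.

No


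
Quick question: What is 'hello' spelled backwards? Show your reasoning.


Reverse 'hello' character by character: 'olleh'.

olleh


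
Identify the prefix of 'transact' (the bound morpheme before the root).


The word 'transact' = 'trans' (prefix) + 'act' (root). The prefix is 'trans'.

trans


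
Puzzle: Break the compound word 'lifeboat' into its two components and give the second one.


Split 'lifeboat' into 'life' + 'boat'. The second part is 'boat'.

boat


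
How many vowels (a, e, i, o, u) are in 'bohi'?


Vowels in 'bohi': o, i = 2 vowels.

2


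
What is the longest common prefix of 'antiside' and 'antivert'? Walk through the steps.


Compare from the start: 4 characters match: 'anti'. Mismatch at position 5: 's' vs 'v'.

anti


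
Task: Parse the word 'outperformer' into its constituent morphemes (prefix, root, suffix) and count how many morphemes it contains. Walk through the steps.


Step 1: Identify prefix: 'out' (meaning: surpass)
Step 2: Identify root: 'perform'
Step 3: Identify suffix(es): 'er'
Decomposition: out- (prefix: surpass) + perform (root) + -er (suffix: one who)
Total morphemes: 3

3 morphemes (out- (prefix: surpass) + perform (root) + -er (suffix: one who))
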